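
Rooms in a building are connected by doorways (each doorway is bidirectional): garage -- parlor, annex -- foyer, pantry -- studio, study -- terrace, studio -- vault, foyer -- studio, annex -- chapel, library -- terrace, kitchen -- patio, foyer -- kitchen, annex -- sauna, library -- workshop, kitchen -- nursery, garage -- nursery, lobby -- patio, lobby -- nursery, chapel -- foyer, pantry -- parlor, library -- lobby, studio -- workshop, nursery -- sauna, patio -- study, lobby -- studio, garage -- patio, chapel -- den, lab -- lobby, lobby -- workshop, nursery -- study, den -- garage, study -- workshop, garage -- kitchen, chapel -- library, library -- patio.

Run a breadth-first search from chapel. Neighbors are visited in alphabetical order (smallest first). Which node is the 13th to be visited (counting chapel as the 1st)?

workshop

Visit chapel; enqueue annex, den, foyer, library → queue [annex, den, foyer, library]
Visit annex; enqueue sauna → queue [den, foyer, library, sauna]
Visit den; enqueue garage → queue [foyer, library, sauna, garage]
Visit foyer; enqueue kitchen, studio → queue [library, sauna, garage, kitchen, studio]
Visit library; enqueue lobby, patio, terrace, workshop → queue [sauna, garage, kitchen, studio, lobby, patio, terrace, workshop]
Visit sauna; enqueue nursery → queue [garage, kitchen, studio, lobby, patio, terrace, workshop, nursery]
Visit garage; enqueue parlor → queue [kitchen, studio, lobby, patio, terrace, workshop, nursery, parlor]
Visit kitchen → queue [studio, lobby, patio, terrace, workshop, nursery, parlor]
Visit studio; enqueue pantry, vault → queue [lobby, patio, terrace, workshop, nursery, parlor, pantry, vault]
Visit lobby; enqueue lab → queue [patio, terrace, workshop, nursery, parlor, pantry, vault, lab]
Visit patio; enqueue study → queue [terrace, workshop, nursery, parlor, pantry, vault, lab, study]
Visit terrace → queue [workshop, nursery, parlor, pantry, vault, lab, study]
Visit workshop → queue [nursery, parlor, pantry, vault, lab, study]
Visit nursery → queue [parlor, pantry, vault, lab, study]
Visit parlor → queue [pantry, vault, lab, study]
Visit pantry → queue [vault, lab, study]
Visit vault → queue [lab, study]
Visit lab → queue [study]
Visit study → queue []

Visit order: chapel, annex, den, foyer, library, sauna, garage, kitchen, studio, lobby, patio, terrace, workshop, nursery, parlor, pantry, vault, lab, study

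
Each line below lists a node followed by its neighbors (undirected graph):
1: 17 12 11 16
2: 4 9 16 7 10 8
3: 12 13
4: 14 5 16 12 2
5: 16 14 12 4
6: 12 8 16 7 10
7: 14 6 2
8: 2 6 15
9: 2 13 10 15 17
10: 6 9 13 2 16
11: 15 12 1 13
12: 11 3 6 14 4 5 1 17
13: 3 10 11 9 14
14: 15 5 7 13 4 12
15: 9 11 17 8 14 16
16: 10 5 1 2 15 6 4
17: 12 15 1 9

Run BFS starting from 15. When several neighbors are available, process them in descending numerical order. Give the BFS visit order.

Visit 15; enqueue 17, 16, 14, 11, 9, 8 → queue [17, 16, 14, 11, 9, 8]
Visit 17; enqueue 12, 1 → queue [16, 14, 11, 9, 8, 12, 1]
Visit 16; enqueue 10, 6, 5, 4, 2 → queue [14, 11, 9, 8, 12, 1, 10, 6, 5, 4, 2]
Visit 14; enqueue 13, 7 → queue [11, 9, 8, 12, 1, 10, 6, 5, 4, 2, 13, 7]
Visit 11 → queue [9, 8, 12, 1, 10, 6, 5, 4, 2, 13, 7]
Visit 9 → queue [8, 12, 1, 10, 6, 5, 4, 2, 13, 7]
Visit 8 → queue [12, 1, 10, 6, 5, 4, 2, 13, 7]
Visit 12; enqueue 3 → queue [1, 10, 6, 5, 4, 2, 13, 7, 3]
Visit 1 → queue [10, 6, 5, 4, 2, 13, 7, 3]
Visit 10 → queue [6, 5, 4, 2, 13, 7, 3]
Visit 6 → queue [5, 4, 2, 13, 7, 3]
Visit 5 → queue [4, 2, 13, 7, 3]
Visit 4 → queue [2, 13, 7, 3]
Visit 2 → queue [13, 7, 3]
Visit 13 → queue [7, 3]
Visit 7 → queue [3]
Visit 3 → queue []

15 -> 17 -> 16 -> 14 -> 11 -> 9 -> 8 -> 12 -> 1 -> 10 -> 6 -> 5 -> 4 -> 2 -> 13 -> 7 -> 3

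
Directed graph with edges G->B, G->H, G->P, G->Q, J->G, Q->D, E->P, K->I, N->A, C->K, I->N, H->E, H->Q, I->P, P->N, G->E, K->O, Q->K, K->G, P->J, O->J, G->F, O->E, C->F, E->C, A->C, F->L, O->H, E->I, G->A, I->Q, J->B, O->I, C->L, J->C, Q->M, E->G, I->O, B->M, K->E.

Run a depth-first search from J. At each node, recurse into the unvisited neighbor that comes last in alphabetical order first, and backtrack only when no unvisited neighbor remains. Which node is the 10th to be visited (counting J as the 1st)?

A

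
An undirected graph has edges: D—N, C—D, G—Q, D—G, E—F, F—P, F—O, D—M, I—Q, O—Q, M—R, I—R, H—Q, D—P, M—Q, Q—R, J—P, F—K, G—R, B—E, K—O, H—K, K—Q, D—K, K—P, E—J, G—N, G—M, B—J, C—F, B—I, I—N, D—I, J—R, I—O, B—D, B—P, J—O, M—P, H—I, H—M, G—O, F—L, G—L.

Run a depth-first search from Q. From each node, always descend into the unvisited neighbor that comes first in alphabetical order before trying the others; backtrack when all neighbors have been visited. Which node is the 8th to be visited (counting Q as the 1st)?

Visit Q
Q → G
G → D
D → B
B → E
E → F
F → C
F → K
K → H
H → I
I → N
I → O
O → J
J → P
P → M
M → R
F → L

Visit order: Q, G, D, B, E, F, C, K, H, I, N, O, J, P, M, R, L

K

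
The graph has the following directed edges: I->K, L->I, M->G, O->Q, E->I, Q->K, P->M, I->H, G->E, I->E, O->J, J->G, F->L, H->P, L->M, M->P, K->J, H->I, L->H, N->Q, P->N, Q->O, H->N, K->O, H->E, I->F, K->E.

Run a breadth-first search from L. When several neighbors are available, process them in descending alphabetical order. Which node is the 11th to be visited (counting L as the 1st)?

Visit L; enqueue M, I, H → queue [M, I, H]
Visit M; enqueue P, G → queue [I, H, P, G]
Visit I; enqueue K, F, E → queue [H, P, G, K, F, E]
Visit H; enqueue N → queue [P, G, K, F, E, N]
Visit P → queue [G, K, F, E, N]
Visit G → queue [K, F, E, N]
Visit K; enqueue O, J → queue [F, E, N, O, J]
Visit F → queue [E, N, O, J]
Visit E → queue [N, O, J]
Visit N; enqueue Q → queue [O, J, Q]
Visit O → queue [J, Q]
Visit J → queue [Q]
Visit Q → queue []

Visit order: L, M, I, H, P, G, K, F, E, N, O, J, Q

O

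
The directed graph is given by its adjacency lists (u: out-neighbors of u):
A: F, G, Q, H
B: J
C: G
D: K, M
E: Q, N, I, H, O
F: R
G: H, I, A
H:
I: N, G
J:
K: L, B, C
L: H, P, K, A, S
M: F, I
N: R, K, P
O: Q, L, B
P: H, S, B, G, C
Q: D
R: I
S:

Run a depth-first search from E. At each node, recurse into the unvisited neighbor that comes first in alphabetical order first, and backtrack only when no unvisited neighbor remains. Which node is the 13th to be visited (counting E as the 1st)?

C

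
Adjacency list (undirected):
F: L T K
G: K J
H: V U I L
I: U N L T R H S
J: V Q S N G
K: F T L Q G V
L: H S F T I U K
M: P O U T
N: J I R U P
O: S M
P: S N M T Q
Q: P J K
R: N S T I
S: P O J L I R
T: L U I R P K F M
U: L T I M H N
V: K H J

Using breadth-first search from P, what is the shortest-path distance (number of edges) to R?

2

Level 0: P
Level 1: M, N, Q, S, T
Level 2: F, I, J, K, L, O, R, U
Level 3: G, H, V
R first appears at level 2.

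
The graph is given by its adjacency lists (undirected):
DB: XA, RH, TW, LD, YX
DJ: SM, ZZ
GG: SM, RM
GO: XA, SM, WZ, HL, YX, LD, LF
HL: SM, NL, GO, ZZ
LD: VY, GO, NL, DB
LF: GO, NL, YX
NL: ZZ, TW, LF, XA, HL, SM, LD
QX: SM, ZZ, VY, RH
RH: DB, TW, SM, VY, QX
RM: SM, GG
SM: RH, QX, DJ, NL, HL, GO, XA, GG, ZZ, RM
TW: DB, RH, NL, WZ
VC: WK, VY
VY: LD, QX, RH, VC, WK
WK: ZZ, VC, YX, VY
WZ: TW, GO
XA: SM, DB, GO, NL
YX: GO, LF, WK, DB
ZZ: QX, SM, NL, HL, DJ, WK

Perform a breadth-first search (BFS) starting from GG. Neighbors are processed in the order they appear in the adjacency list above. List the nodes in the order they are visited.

GG SM RM RH QX DJ NL HL GO XA ZZ DB TW VY LF LD WZ YX WK VC

Visit GG; enqueue SM, RM → queue [SM, RM]
Visit SM; enqueue RH, QX, DJ, NL, HL, GO, XA, ZZ → queue [RM, RH, QX, DJ, NL, HL, GO, XA, ZZ]
Visit RM → queue [RH, QX, DJ, NL, HL, GO, XA, ZZ]
Visit RH; enqueue DB, TW, VY → queue [QX, DJ, NL, HL, GO, XA, ZZ, DB, TW, VY]
Visit QX → queue [DJ, NL, HL, GO, XA, ZZ, DB, TW, VY]
Visit DJ → queue [NL, HL, GO, XA, ZZ, DB, TW, VY]
Visit NL; enqueue LF, LD → queue [HL, GO, XA, ZZ, DB, TW, VY, LF, LD]
Visit HL → queue [GO, XA, ZZ, DB, TW, VY, LF, LD]
Visit GO; enqueue WZ, YX → queue [XA, ZZ, DB, TW, VY, LF, LD, WZ, YX]
Visit XA → queue [ZZ, DB, TW, VY, LF, LD, WZ, YX]
Visit ZZ; enqueue WK → queue [DB, TW, VY, LF, LD, WZ, YX, WK]
Visit DB → queue [TW, VY, LF, LD, WZ, YX, WK]
Visit TW → queue [VY, LF, LD, WZ, YX, WK]
Visit VY; enqueue VC → queue [LF, LD, WZ, YX, WK, VC]
Visit LF → queue [LD, WZ, YX, WK, VC]
Visit LD → queue [WZ, YX, WK, VC]
Visit WZ → queue [YX, WK, VC]
Visit YX → queue [WK, VC]
Visit WK → queue [VC]
Visit VC → queue []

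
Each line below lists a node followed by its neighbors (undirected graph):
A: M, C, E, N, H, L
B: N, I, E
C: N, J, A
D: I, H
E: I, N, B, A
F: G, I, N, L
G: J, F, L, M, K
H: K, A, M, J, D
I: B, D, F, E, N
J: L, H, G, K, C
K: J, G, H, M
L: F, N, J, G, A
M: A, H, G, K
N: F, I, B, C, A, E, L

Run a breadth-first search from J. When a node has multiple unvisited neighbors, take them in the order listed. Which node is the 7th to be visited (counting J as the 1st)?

Visit J; enqueue L, H, G, K, C → queue [L, H, G, K, C]
Visit L; enqueue F, N, A → queue [H, G, K, C, F, N, A]
Visit H; enqueue M, D → queue [G, K, C, F, N, A, M, D]
Visit G → queue [K, C, F, N, A, M, D]
Visit K → queue [C, F, N, A, M, D]
Visit C → queue [F, N, A, M, D]
Visit F; enqueue I → queue [N, A, M, D, I]
Visit N; enqueue B, E → queue [A, M, D, I, B, E]
Visit A → queue [M, D, I, B, E]
Visit M → queue [D, I, B, E]
Visit D → queue [I, B, E]
Visit I → queue [B, E]
Visit B → queue [E]
Visit E → queue []

Visit order: J, L, H, G, K, C, F, N, A, M, D, I, B, E

F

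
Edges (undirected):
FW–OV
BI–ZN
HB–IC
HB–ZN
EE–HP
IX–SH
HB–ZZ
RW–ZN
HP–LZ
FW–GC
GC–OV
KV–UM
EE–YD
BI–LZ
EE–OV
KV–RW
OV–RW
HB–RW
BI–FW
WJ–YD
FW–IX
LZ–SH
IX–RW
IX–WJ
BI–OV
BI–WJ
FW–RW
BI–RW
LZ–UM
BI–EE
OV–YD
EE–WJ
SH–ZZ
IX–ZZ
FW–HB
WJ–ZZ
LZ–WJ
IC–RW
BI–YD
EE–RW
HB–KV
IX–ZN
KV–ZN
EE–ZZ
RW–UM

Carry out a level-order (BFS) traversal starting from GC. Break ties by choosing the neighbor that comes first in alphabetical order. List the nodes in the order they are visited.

Visit GC; enqueue FW, OV → queue [FW, OV]
Visit FW; enqueue BI, HB, IX, RW → queue [OV, BI, HB, IX, RW]
Visit OV; enqueue EE, YD → queue [BI, HB, IX, RW, EE, YD]
Visit BI; enqueue LZ, WJ, ZN → queue [HB, IX, RW, EE, YD, LZ, WJ, ZN]
Visit HB; enqueue IC, KV, ZZ → queue [IX, RW, EE, YD, LZ, WJ, ZN, IC, KV, ZZ]
Visit IX; enqueue SH → queue [RW, EE, YD, LZ, WJ, ZN, IC, KV, ZZ, SH]
Visit RW; enqueue UM → queue [EE, YD, LZ, WJ, ZN, IC, KV, ZZ, SH, UM]
Visit EE; enqueue HP → queue [YD, LZ, WJ, ZN, IC, KV, ZZ, SH, UM, HP]
Visit YD → queue [LZ, WJ, ZN, IC, KV, ZZ, SH, UM, HP]
Visit LZ → queue [WJ, ZN, IC, KV, ZZ, SH, UM, HP]
Visit WJ → queue [ZN, IC, KV, ZZ, SH, UM, HP]
Visit ZN → queue [IC, KV, ZZ, SH, UM, HP]
Visit IC → queue [KV, ZZ, SH, UM, HP]
Visit KV → queue [ZZ, SH, UM, HP]
Visit ZZ → queue [SH, UM, HP]
Visit SH → queue [UM, HP]
Visit UM → queue [HP]
Visit HP → queue []

GC, FW, OV, BI, HB, IX, RW, EE, YD, LZ, WJ, ZN, IC, KV, ZZ, SH, UM, HP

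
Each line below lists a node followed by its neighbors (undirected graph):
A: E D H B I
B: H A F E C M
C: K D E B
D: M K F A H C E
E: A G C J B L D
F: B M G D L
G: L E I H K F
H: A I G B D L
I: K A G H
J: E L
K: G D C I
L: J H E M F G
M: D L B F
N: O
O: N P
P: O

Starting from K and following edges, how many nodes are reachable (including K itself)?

13

BFS from K visits: K, C, D, G, I, B, E, A, F, H, M, L, J
Reachable nodes: 13 of 16 total.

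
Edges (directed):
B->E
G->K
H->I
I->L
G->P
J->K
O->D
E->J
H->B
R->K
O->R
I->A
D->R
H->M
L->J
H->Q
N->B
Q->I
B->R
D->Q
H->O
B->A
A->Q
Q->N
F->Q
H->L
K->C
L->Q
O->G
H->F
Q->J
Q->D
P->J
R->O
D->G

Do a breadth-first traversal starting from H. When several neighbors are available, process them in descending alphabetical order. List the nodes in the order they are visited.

Visit H; enqueue Q, O, M, L, I, F, B → queue [Q, O, M, L, I, F, B]
Visit Q; enqueue N, J, D → queue [O, M, L, I, F, B, N, J, D]
Visit O; enqueue R, G → queue [M, L, I, F, B, N, J, D, R, G]
Visit M → queue [L, I, F, B, N, J, D, R, G]
Visit L → queue [I, F, B, N, J, D, R, G]
Visit I; enqueue A → queue [F, B, N, J, D, R, G, A]
Visit F → queue [B, N, J, D, R, G, A]
Visit B; enqueue E → queue [N, J, D, R, G, A, E]
Visit N → queue [J, D, R, G, A, E]
Visit J; enqueue K → queue [D, R, G, A, E, K]
Visit D → queue [R, G, A, E, K]
Visit R → queue [G, A, E, K]
Visit G; enqueue P → queue [A, E, K, P]
Visit A → queue [E, K, P]
Visit E → queue [K, P]
Visit K; enqueue C → queue [P, C]
Visit P → queue [C]
Visit C → queue []

H → Q → O → M → L → I → F → B → N → J → D → R → G → A → E → K → P → C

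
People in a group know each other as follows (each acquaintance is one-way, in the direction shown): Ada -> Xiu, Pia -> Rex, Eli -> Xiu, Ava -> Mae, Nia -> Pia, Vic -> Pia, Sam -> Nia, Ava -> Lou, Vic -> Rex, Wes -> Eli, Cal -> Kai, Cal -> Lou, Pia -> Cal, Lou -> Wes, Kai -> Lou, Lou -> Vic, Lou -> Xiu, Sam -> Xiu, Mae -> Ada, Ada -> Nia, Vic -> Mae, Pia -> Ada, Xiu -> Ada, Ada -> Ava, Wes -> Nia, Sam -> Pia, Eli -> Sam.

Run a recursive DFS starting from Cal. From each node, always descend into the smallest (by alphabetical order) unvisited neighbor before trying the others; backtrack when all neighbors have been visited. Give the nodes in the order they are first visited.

Cal → Kai → Lou → Vic → Mae → Ada → Ava → Nia → Pia → Rex → Xiu → Wes → Eli → Sam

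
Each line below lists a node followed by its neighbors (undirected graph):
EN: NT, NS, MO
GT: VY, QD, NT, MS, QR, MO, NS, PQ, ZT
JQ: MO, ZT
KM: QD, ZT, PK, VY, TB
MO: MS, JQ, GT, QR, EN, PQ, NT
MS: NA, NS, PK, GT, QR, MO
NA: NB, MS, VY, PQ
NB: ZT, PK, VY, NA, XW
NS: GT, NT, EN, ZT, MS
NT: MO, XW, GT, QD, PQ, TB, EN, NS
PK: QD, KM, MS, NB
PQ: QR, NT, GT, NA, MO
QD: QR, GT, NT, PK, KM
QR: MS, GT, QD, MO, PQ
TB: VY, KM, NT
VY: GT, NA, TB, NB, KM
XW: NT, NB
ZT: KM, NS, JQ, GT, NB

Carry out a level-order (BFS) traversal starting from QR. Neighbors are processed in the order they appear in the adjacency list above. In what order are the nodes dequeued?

Visit QR; enqueue MS, GT, QD, MO, PQ → queue [MS, GT, QD, MO, PQ]
Visit MS; enqueue NA, NS, PK → queue [GT, QD, MO, PQ, NA, NS, PK]
Visit GT; enqueue VY, NT, ZT → queue [QD, MO, PQ, NA, NS, PK, VY, NT, ZT]
Visit QD; enqueue KM → queue [MO, PQ, NA, NS, PK, VY, NT, ZT, KM]
Visit MO; enqueue JQ, EN → queue [PQ, NA, NS, PK, VY, NT, ZT, KM, JQ, EN]
Visit PQ → queue [NA, NS, PK, VY, NT, ZT, KM, JQ, EN]
Visit NA; enqueue NB → queue [NS, PK, VY, NT, ZT, KM, JQ, EN, NB]
Visit NS → queue [PK, VY, NT, ZT, KM, JQ, EN, NB]
Visit PK → queue [VY, NT, ZT, KM, JQ, EN, NB]
Visit VY; enqueue TB → queue [NT, ZT, KM, JQ, EN, NB, TB]
Visit NT; enqueue XW → queue [ZT, KM, JQ, EN, NB, TB, XW]
Visit ZT → queue [KM, JQ, EN, NB, TB, XW]
Visit KM → queue [JQ, EN, NB, TB, XW]
Visit JQ → queue [EN, NB, TB, XW]
Visit EN → queue [NB, TB, XW]
Visit NB → queue [TB, XW]
Visit TB → queue [XW]
Visit XW → queue []

QR, MS, GT, QD, MO, PQ, NA, NS, PK, VY, NT, ZT, KM, JQ, EN, NB, TB, XW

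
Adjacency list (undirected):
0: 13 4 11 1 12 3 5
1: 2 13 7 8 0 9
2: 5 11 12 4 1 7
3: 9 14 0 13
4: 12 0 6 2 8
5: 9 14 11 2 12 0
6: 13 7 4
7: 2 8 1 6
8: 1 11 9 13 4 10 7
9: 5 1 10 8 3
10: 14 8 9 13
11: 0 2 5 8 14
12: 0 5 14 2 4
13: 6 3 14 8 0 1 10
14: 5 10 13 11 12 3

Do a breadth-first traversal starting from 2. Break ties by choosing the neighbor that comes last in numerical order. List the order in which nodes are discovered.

2 -> 12 -> 11 -> 7 -> 5 -> 4 -> 1 -> 14 -> 0 -> 8 -> 6 -> 9 -> 13 -> 10 -> 3

Visit 2; enqueue 12, 11, 7, 5, 4, 1 → queue [12, 11, 7, 5, 4, 1]
Visit 12; enqueue 14, 0 → queue [11, 7, 5, 4, 1, 14, 0]
Visit 11; enqueue 8 → queue [7, 5, 4, 1, 14, 0, 8]
Visit 7; enqueue 6 → queue [5, 4, 1, 14, 0, 8, 6]
Visit 5; enqueue 9 → queue [4, 1, 14, 0, 8, 6, 9]
Visit 4 → queue [1, 14, 0, 8, 6, 9]
Visit 1; enqueue 13 → queue [14, 0, 8, 6, 9, 13]
Visit 14; enqueue 10, 3 → queue [0, 8, 6, 9, 13, 10, 3]
Visit 0 → queue [8, 6, 9, 13, 10, 3]
Visit 8 → queue [6, 9, 13, 10, 3]
Visit 6 → queue [9, 13, 10, 3]
Visit 9 → queue [13, 10, 3]
Visit 13 → queue [10, 3]
Visit 10 → queue [3]
Visit 3 → queue []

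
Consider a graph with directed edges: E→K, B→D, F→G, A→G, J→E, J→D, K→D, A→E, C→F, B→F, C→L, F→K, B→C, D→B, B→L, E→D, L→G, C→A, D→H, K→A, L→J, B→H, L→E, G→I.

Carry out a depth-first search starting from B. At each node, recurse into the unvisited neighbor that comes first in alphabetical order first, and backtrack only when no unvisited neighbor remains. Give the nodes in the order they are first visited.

B → C → A → E → D → H → K → G → I → F → L → J

Visit B
B → C
C → A
A → E
E → D
D → H
E → K
A → G
G → I
C → F
C → L
L → J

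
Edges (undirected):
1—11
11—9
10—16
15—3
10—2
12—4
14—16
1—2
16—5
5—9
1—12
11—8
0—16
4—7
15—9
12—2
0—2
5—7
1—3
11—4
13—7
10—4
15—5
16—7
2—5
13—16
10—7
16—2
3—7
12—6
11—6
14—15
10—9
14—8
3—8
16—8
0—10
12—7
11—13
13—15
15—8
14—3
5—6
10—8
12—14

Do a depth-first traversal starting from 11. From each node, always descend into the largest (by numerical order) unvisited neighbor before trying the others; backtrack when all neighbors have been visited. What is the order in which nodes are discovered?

Visit 11
11 → 13
13 → 16
16 → 14
14 → 15
15 → 9
9 → 10
10 → 8
8 → 3
3 → 7
7 → 12
12 → 6
6 → 5
5 → 2
2 → 1
2 → 0
12 → 4

11, 13, 16, 14, 15, 9, 10, 8, 3, 7, 12, 6, 5, 2, 1, 0, 4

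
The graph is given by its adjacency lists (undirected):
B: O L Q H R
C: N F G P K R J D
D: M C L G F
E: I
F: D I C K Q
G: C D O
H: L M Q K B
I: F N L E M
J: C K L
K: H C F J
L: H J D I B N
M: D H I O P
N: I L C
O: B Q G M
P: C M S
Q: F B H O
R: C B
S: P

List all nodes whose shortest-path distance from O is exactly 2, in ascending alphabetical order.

C, D, F, H, I, L, P, R

Level 0: O
Level 1: B, G, M, Q
Level 2: C, D, F, H, I, L, P, R
Level 3: E, J, K, N, S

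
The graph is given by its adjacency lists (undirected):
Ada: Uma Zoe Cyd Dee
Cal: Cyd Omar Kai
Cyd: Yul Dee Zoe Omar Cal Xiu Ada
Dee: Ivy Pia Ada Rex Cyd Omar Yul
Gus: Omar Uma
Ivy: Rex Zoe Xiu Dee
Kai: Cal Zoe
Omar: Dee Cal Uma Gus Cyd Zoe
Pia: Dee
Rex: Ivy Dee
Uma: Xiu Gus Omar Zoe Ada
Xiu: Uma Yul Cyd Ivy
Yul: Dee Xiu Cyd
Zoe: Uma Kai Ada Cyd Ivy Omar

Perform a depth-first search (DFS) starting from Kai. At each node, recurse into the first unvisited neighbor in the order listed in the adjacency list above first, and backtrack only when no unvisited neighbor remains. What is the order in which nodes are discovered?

Kai → Cal → Cyd → Yul → Dee → Ivy → Rex → Zoe → Uma → Xiu → Gus → Omar → Ada → Pia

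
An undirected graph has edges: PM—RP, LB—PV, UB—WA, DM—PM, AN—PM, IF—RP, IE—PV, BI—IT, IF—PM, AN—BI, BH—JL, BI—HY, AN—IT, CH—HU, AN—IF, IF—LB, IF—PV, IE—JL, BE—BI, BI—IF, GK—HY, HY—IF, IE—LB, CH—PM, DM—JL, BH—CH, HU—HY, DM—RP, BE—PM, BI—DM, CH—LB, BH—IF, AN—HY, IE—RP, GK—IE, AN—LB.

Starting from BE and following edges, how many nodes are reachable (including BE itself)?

BFS from BE visits: BE, PM, BI, RP, IF, DM, CH, AN, IT, HY, IE, PV, LB, BH, JL, HU, GK
Reachable nodes: 17 of 19 total.

17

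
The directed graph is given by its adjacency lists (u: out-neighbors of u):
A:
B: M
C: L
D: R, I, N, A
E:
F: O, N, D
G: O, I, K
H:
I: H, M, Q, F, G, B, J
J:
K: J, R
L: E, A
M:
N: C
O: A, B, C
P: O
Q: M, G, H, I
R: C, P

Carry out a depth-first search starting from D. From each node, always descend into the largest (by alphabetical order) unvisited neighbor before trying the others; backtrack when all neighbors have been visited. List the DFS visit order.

D -> R -> P -> O -> C -> L -> E -> A -> B -> M -> N -> I -> Q -> H -> G -> K -> J -> F

Visit D
D → R
R → P
P → O
O → C
C → L
L → E
L → A
O → B
B → M
D → N
D → I
I → Q
Q → H
Q → G
G → K
K → J
I → F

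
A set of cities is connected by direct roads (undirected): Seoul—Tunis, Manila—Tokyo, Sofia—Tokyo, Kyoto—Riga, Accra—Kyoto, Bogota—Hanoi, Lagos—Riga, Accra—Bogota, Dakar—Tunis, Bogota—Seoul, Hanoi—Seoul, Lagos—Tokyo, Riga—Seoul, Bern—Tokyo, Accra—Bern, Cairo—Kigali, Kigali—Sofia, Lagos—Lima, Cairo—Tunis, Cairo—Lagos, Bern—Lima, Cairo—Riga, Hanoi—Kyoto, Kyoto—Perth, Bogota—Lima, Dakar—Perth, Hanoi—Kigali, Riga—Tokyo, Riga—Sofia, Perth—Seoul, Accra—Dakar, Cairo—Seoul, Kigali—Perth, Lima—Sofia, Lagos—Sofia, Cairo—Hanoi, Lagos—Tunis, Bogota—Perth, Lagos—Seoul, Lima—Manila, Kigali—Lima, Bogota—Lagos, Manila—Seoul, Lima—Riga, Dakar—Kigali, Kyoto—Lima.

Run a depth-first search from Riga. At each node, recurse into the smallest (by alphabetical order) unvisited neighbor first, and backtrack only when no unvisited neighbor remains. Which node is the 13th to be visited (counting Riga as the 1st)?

Visit Riga
Riga → Cairo
Cairo → Hanoi
Hanoi → Bogota
Bogota → Accra
Accra → Bern
Bern → Lima
Lima → Kigali
Kigali → Dakar
Dakar → Perth
Perth → Kyoto
Perth → Seoul
Seoul → Lagos
Lagos → Sofia
Sofia → Tokyo
Tokyo → Manila
Lagos → Tunis

Visit order: Riga, Cairo, Hanoi, Bogota, Accra, Bern, Lima, Kigali, Dakar, Perth, Kyoto, Seoul, Lagos, Sofia, Tokyo, Manila, Tunis

Lagos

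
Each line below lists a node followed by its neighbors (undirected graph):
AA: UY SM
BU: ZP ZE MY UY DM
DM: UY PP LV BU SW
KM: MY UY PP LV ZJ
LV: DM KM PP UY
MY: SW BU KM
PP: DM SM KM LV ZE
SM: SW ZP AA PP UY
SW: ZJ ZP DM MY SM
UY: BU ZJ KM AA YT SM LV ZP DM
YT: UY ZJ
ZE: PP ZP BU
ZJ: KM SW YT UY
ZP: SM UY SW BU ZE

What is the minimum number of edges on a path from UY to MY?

2

Level 0: UY
Level 1: AA, BU, DM, KM, LV, SM, YT, ZJ, ZP
Level 2: MY, PP, SW, ZE
MY first appears at level 2.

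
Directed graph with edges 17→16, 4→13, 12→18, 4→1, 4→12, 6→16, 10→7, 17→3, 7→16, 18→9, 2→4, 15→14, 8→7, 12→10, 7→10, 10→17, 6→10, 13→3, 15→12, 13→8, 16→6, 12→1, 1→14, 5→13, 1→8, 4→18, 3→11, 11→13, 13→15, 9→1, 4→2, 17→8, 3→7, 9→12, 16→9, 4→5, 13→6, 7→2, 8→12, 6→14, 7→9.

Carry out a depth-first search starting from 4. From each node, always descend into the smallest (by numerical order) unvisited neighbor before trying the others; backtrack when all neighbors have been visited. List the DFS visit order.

Visit 4
4 → 1
1 → 8
8 → 7
7 → 2
7 → 9
9 → 12
12 → 10
10 → 17
17 → 3
3 → 11
11 → 13
13 → 6
6 → 14
6 → 16
13 → 15
12 → 18
4 → 5

4, 1, 8, 7, 2, 9, 12, 10, 17, 3, 11, 13, 6, 14, 16, 15, 18, 5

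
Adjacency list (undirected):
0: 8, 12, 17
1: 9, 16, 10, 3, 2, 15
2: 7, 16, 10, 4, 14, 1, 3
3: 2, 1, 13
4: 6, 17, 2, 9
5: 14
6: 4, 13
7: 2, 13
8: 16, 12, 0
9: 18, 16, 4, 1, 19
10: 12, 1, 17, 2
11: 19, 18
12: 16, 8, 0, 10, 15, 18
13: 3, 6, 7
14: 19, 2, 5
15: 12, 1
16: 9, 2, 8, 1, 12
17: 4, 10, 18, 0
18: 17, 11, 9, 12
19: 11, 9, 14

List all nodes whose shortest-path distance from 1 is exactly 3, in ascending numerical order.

Level 0: 1
Level 1: 2, 3, 9, 10, 15, 16
Level 2: 4, 7, 8, 12, 13, 14, 17, 18, 19
Level 3: 0, 5, 6, 11

0, 5, 6, 11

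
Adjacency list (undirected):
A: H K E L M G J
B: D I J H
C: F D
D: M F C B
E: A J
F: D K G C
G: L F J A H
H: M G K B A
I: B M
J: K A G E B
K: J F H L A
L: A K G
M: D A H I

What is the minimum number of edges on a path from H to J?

2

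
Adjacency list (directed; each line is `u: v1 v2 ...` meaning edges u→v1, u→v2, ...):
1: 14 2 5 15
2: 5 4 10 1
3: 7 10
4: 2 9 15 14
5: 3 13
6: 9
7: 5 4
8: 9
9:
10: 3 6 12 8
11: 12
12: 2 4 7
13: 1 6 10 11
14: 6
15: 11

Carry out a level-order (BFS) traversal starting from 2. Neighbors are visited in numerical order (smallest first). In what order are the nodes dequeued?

Visit 2; enqueue 1, 4, 5, 10 → queue [1, 4, 5, 10]
Visit 1; enqueue 14, 15 → queue [4, 5, 10, 14, 15]
Visit 4; enqueue 9 → queue [5, 10, 14, 15, 9]
Visit 5; enqueue 3, 13 → queue [10, 14, 15, 9, 3, 13]
Visit 10; enqueue 6, 8, 12 → queue [14, 15, 9, 3, 13, 6, 8, 12]
Visit 14 → queue [15, 9, 3, 13, 6, 8, 12]
Visit 15; enqueue 11 → queue [9, 3, 13, 6, 8, 12, 11]
Visit 9 → queue [3, 13, 6, 8, 12, 11]
Visit 3; enqueue 7 → queue [13, 6, 8, 12, 11, 7]
Visit 13 → queue [6, 8, 12, 11, 7]
Visit 6 → queue [8, 12, 11, 7]
Visit 8 → queue [12, 11, 7]
Visit 12 → queue [11, 7]
Visit 11 → queue [7]
Visit 7 → queue []

2 → 1 → 4 → 5 → 10 → 14 → 15 → 9 → 3 → 13 → 6 → 8 → 12 → 11 → 7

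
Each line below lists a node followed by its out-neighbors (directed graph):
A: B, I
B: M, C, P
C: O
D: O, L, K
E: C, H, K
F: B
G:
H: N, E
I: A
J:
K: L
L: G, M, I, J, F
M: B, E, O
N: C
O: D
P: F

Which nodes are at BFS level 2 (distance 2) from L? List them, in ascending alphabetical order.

Level 0: L
Level 1: F, G, I, J, M
Level 2: A, B, E, O
Level 3: C, D, H, K, P
Level 4: N

A, B, E, O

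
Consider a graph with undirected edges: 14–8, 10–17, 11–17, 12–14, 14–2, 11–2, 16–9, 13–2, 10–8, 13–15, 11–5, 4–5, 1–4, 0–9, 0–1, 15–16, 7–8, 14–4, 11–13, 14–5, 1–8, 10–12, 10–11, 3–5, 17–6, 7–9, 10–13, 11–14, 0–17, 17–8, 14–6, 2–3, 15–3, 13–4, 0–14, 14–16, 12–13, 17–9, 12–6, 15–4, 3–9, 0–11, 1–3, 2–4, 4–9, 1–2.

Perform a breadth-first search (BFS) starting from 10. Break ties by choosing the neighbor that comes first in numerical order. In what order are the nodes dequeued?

Visit 10; enqueue 8, 11, 12, 13, 17 → queue [8, 11, 12, 13, 17]
Visit 8; enqueue 1, 7, 14 → queue [11, 12, 13, 17, 1, 7, 14]
Visit 11; enqueue 0, 2, 5 → queue [12, 13, 17, 1, 7, 14, 0, 2, 5]
Visit 12; enqueue 6 → queue [13, 17, 1, 7, 14, 0, 2, 5, 6]
Visit 13; enqueue 4, 15 → queue [17, 1, 7, 14, 0, 2, 5, 6, 4, 15]
Visit 17; enqueue 9 → queue [1, 7, 14, 0, 2, 5, 6, 4, 15, 9]
Visit 1; enqueue 3 → queue [7, 14, 0, 2, 5, 6, 4, 15, 9, 3]
Visit 7 → queue [14, 0, 2, 5, 6, 4, 15, 9, 3]
Visit 14; enqueue 16 → queue [0, 2, 5, 6, 4, 15, 9, 3, 16]
Visit 0 → queue [2, 5, 6, 4, 15, 9, 3, 16]
Visit 2 → queue [5, 6, 4, 15, 9, 3, 16]
Visit 5 → queue [6, 4, 15, 9, 3, 16]
Visit 6 → queue [4, 15, 9, 3, 16]
Visit 4 → queue [15, 9, 3, 16]
Visit 15 → queue [9, 3, 16]
Visit 9 → queue [3, 16]
Visit 3 → queue [16]
Visit 16 → queue []

10 -> 8 -> 11 -> 12 -> 13 -> 17 -> 1 -> 7 -> 14 -> 0 -> 2 -> 5 -> 6 -> 4 -> 15 -> 9 -> 3 -> 16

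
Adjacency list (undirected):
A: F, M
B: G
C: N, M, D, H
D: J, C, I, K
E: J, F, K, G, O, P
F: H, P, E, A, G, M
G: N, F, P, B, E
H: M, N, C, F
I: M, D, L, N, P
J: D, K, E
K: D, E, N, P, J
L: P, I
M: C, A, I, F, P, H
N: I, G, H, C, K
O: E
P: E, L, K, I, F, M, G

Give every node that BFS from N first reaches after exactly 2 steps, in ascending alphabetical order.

B, D, E, F, J, L, M, P

Level 0: N
Level 1: C, G, H, I, K
Level 2: B, D, E, F, J, L, M, P
Level 3: A, O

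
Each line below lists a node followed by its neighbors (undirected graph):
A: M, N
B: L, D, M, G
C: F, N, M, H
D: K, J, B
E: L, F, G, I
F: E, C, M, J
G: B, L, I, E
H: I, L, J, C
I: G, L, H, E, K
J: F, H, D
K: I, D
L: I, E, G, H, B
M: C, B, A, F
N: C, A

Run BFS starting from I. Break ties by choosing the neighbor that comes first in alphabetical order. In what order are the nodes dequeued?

I, E, G, H, K, L, F, B, C, J, D, M, N, A

Visit I; enqueue E, G, H, K, L → queue [E, G, H, K, L]
Visit E; enqueue F → queue [G, H, K, L, F]
Visit G; enqueue B → queue [H, K, L, F, B]
Visit H; enqueue C, J → queue [K, L, F, B, C, J]
Visit K; enqueue D → queue [L, F, B, C, J, D]
Visit L → queue [F, B, C, J, D]
Visit F; enqueue M → queue [B, C, J, D, M]
Visit B → queue [C, J, D, M]
Visit C; enqueue N → queue [J, D, M, N]
Visit J → queue [D, M, N]
Visit D → queue [M, N]
Visit M; enqueue A → queue [N, A]
Visit N → queue [A]
Visit A → queue []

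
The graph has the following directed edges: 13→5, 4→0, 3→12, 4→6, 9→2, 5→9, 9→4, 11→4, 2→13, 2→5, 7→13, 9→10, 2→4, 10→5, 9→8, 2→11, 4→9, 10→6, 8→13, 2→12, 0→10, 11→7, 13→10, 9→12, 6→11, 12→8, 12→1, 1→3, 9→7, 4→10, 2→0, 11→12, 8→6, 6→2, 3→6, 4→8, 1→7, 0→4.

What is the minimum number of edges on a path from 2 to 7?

Level 0: 2
Level 1: 0, 4, 5, 11, 12, 13
Level 2: 1, 6, 7, 8, 9, 10
Level 3: 3
7 first appears at level 2.

2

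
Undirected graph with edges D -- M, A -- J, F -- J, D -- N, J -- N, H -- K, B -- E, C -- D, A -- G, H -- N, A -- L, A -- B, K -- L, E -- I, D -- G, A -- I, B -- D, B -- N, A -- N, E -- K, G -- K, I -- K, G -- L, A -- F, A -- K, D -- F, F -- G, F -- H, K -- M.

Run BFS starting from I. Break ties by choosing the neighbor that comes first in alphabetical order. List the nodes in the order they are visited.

Visit I; enqueue A, E, K → queue [A, E, K]
Visit A; enqueue B, F, G, J, L, N → queue [E, K, B, F, G, J, L, N]
Visit E → queue [K, B, F, G, J, L, N]
Visit K; enqueue H, M → queue [B, F, G, J, L, N, H, M]
Visit B; enqueue D → queue [F, G, J, L, N, H, M, D]
Visit F → queue [G, J, L, N, H, M, D]
Visit G → queue [J, L, N, H, M, D]
Visit J → queue [L, N, H, M, D]
Visit L → queue [N, H, M, D]
Visit N → queue [H, M, D]
Visit H → queue [M, D]
Visit M → queue [D]
Visit D; enqueue C → queue [C]
Visit C → queue []

I → A → E → K → B → F → G → J → L → N → H → M → D → C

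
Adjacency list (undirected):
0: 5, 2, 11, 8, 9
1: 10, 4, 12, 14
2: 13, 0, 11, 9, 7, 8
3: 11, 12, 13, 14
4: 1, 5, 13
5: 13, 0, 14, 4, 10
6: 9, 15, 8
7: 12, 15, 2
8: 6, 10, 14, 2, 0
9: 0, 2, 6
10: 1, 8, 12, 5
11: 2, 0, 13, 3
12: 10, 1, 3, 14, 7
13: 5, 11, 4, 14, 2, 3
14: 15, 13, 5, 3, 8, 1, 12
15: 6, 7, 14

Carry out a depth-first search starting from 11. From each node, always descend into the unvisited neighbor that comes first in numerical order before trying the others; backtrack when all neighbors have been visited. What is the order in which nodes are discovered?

11 -> 0 -> 2 -> 7 -> 12 -> 1 -> 4 -> 5 -> 10 -> 8 -> 6 -> 9 -> 15 -> 14 -> 3 -> 13

Visit 11
11 → 0
0 → 2
2 → 7
7 → 12
12 → 1
1 → 4
4 → 5
5 → 10
10 → 8
8 → 6
6 → 9
6 → 15
15 → 14
14 → 3
3 → 13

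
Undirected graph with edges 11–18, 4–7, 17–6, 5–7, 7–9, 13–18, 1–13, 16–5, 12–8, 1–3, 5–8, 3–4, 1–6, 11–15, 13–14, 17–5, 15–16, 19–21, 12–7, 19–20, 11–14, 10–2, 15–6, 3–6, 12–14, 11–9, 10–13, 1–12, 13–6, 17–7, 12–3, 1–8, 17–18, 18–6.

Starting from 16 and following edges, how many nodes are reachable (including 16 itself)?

18

BFS from 16 visits: 16, 15, 5, 11, 6, 17, 8, 7, 18, 14, 9, 13, 3, 1, 12, 4, 10, 2
Reachable nodes: 18 of 21 total.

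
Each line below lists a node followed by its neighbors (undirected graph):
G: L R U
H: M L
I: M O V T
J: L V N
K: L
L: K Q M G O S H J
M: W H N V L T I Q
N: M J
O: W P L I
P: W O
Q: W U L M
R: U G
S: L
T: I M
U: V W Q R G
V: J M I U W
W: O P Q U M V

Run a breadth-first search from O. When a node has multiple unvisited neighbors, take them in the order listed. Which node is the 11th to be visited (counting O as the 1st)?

G

Visit O; enqueue W, P, L, I → queue [W, P, L, I]
Visit W; enqueue Q, U, M, V → queue [P, L, I, Q, U, M, V]
Visit P → queue [L, I, Q, U, M, V]
Visit L; enqueue K, G, S, H, J → queue [I, Q, U, M, V, K, G, S, H, J]
Visit I; enqueue T → queue [Q, U, M, V, K, G, S, H, J, T]
Visit Q → queue [U, M, V, K, G, S, H, J, T]
Visit U; enqueue R → queue [M, V, K, G, S, H, J, T, R]
Visit M; enqueue N → queue [V, K, G, S, H, J, T, R, N]
Visit V → queue [K, G, S, H, J, T, R, N]
Visit K → queue [G, S, H, J, T, R, N]
Visit G → queue [S, H, J, T, R, N]
Visit S → queue [H, J, T, R, N]
Visit H → queue [J, T, R, N]
Visit J → queue [T, R, N]
Visit T → queue [R, N]
Visit R → queue [N]
Visit N → queue []

Visit order: O, W, P, L, I, Q, U, M, V, K, G, S, H, J, T, R, N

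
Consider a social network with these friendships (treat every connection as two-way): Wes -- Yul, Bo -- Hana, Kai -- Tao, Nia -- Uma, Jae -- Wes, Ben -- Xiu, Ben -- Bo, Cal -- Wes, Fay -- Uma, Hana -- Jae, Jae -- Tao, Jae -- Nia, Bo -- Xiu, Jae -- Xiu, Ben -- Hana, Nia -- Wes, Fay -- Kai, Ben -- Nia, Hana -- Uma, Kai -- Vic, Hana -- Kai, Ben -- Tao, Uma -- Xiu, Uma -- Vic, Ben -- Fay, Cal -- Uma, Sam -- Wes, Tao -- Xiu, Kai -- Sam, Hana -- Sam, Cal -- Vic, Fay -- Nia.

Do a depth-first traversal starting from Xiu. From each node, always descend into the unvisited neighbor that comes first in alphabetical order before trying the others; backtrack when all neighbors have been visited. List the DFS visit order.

Xiu -> Ben -> Bo -> Hana -> Jae -> Nia -> Fay -> Kai -> Sam -> Wes -> Cal -> Uma -> Vic -> Yul -> Tao

Visit Xiu
Xiu → Ben
Ben → Bo
Bo → Hana
Hana → Jae
Jae → Nia
Nia → Fay
Fay → Kai
Kai → Sam
Sam → Wes
Wes → Cal
Cal → Uma
Uma → Vic
Wes → Yul
Kai → Tao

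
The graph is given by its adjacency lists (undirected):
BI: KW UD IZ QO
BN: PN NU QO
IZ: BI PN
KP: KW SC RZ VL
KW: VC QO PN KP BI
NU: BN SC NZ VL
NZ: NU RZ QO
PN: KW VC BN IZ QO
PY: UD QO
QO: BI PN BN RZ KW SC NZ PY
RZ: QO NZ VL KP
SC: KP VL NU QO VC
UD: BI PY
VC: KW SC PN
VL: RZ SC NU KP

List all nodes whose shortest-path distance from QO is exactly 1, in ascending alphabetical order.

Level 0: QO
Level 1: BI, BN, KW, NZ, PN, PY, RZ, SC
Level 2: IZ, KP, NU, UD, VC, VL

BI, BN, KW, NZ, PN, PY, RZ, SC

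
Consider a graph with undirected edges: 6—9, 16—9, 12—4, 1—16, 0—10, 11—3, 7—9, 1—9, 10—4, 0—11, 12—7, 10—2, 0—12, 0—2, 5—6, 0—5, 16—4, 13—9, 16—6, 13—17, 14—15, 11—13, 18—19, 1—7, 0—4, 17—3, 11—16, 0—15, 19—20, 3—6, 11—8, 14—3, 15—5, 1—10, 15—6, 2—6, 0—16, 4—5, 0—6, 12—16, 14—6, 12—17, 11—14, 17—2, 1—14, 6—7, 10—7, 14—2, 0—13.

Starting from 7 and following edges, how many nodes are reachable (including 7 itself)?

18

BFS from 7 visits: 7, 12, 10, 9, 6, 1, 17, 16, 4, 0, 2, 13, 15, 14, 5, 3, 11, 8
Reachable nodes: 18 of 21 total.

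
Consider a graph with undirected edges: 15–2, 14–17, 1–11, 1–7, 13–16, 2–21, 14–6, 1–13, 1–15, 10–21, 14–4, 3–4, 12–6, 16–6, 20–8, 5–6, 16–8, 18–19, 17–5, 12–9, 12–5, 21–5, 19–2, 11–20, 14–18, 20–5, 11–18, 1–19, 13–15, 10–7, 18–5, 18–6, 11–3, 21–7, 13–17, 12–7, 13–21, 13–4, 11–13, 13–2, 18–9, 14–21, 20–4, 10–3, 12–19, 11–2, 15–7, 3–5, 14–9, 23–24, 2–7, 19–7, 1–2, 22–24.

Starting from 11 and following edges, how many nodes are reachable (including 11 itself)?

BFS from 11 visits: 11, 20, 18, 13, 3, 2, 1, 8, 5, 4, 19, 14, 9, 6, 21, 17, 16, 15, 10, 7, 12
Reachable nodes: 21 of 24 total.

21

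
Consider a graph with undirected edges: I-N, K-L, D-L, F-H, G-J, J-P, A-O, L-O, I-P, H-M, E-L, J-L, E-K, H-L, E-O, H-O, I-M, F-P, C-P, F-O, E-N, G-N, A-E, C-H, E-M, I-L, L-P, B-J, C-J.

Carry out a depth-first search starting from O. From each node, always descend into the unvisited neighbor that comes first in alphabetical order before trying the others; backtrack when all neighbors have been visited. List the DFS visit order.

Visit O
O → A
A → E
E → K
K → L
L → D
L → H
H → C
C → J
J → B
J → G
G → N
N → I
I → M
I → P
P → F

O, A, E, K, L, D, H, C, J, B, G, N, I, M, P, F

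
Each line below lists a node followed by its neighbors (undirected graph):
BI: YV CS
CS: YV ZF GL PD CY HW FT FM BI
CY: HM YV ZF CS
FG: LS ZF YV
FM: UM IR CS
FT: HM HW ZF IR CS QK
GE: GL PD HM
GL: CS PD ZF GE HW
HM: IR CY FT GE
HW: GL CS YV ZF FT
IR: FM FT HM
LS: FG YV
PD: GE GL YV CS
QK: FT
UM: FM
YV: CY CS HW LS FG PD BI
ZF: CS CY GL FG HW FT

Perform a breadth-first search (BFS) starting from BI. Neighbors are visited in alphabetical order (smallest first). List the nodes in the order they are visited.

BI, CS, YV, CY, FM, FT, GL, HW, PD, ZF, FG, LS, HM, IR, UM, QK, GE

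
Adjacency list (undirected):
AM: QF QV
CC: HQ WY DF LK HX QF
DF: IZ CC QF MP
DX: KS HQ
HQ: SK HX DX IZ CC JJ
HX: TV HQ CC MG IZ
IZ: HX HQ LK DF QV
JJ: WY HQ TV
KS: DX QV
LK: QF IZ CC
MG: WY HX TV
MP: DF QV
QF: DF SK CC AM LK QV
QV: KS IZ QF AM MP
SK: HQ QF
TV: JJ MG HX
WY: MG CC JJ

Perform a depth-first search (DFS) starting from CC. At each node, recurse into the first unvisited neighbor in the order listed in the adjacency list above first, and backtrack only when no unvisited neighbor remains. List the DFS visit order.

CC, HQ, SK, QF, DF, IZ, HX, TV, JJ, WY, MG, LK, QV, KS, DX, AM, MP

Visit CC
CC → HQ
HQ → SK
SK → QF
QF → DF
DF → IZ
IZ → HX
HX → TV
TV → JJ
JJ → WY
WY → MG
IZ → LK
IZ → QV
QV → KS
KS → DX
QV → AM
QV → MP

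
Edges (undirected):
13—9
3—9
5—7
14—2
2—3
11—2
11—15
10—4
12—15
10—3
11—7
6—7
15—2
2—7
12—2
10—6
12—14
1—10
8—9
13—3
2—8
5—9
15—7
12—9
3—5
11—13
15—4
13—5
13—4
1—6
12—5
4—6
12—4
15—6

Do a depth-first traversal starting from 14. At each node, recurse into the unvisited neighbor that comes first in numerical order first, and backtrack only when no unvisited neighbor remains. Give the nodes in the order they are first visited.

14 2 3 5 7 6 1 10 4 12 9 8 13 11 15

Visit 14
14 → 2
2 → 3
3 → 5
5 → 7
7 → 6
6 → 1
1 → 10
10 → 4
4 → 12
12 → 9
9 → 8
9 → 13
13 → 11
11 → 15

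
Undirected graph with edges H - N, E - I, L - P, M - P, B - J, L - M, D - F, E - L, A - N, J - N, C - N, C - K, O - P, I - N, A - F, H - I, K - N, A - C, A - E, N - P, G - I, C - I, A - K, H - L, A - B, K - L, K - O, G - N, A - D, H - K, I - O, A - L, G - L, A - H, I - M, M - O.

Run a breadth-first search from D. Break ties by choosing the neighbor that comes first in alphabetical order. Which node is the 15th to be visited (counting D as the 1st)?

M

Visit D; enqueue A, F → queue [A, F]
Visit A; enqueue B, C, E, H, K, L, N → queue [F, B, C, E, H, K, L, N]
Visit F → queue [B, C, E, H, K, L, N]
Visit B; enqueue J → queue [C, E, H, K, L, N, J]
Visit C; enqueue I → queue [E, H, K, L, N, J, I]
Visit E → queue [H, K, L, N, J, I]
Visit H → queue [K, L, N, J, I]
Visit K; enqueue O → queue [L, N, J, I, O]
Visit L; enqueue G, M, P → queue [N, J, I, O, G, M, P]
Visit N → queue [J, I, O, G, M, P]
Visit J → queue [I, O, G, M, P]
Visit I → queue [O, G, M, P]
Visit O → queue [G, M, P]
Visit G → queue [M, P]
Visit M → queue [P]
Visit P → queue []

Visit order: D, A, F, B, C, E, H, K, L, N, J, I, O, G, M, P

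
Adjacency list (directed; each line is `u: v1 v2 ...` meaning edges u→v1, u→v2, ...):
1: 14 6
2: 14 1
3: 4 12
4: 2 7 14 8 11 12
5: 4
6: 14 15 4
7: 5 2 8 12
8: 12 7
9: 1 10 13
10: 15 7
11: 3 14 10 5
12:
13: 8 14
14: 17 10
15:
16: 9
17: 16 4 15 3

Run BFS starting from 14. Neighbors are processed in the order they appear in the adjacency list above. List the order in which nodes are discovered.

14, 17, 10, 16, 4, 15, 3, 7, 9, 2, 8, 11, 12, 5, 1, 13, 6

Visit 14; enqueue 17, 10 → queue [17, 10]
Visit 17; enqueue 16, 4, 15, 3 → queue [10, 16, 4, 15, 3]
Visit 10; enqueue 7 → queue [16, 4, 15, 3, 7]
Visit 16; enqueue 9 → queue [4, 15, 3, 7, 9]
Visit 4; enqueue 2, 8, 11, 12 → queue [15, 3, 7, 9, 2, 8, 11, 12]
Visit 15 → queue [3, 7, 9, 2, 8, 11, 12]
Visit 3 → queue [7, 9, 2, 8, 11, 12]
Visit 7; enqueue 5 → queue [9, 2, 8, 11, 12, 5]
Visit 9; enqueue 1, 13 → queue [2, 8, 11, 12, 5, 1, 13]
Visit 2 → queue [8, 11, 12, 5, 1, 13]
Visit 8 → queue [11, 12, 5, 1, 13]
Visit 11 → queue [12, 5, 1, 13]
Visit 12 → queue [5, 1, 13]
Visit 5 → queue [1, 13]
Visit 1; enqueue 6 → queue [13, 6]
Visit 13 → queue [6]
Visit 6 → queue []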